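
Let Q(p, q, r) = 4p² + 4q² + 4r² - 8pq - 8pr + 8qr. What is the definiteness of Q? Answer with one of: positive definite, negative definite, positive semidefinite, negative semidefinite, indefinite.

positive semidefinite

The associated matrix is A = [[4, -4, -4], [-4, 4, 4], [-4, 4, 4]].
Symmetric row and column elimination reduces A to a congruent diagonal form with pivots 4, 0, 0.
That gives 1 positive, 2 zero pivots.
Hence Q is positive semidefinite.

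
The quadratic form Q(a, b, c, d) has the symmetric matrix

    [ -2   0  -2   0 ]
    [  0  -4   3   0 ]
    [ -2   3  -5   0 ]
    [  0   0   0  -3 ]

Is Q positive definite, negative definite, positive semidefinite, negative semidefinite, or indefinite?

Symmetric row and column elimination reduces A to a congruent diagonal form with pivots -2, -4, -3/4, -3.
That gives 4 negative pivots.
Hence Q is negative definite.

negative definite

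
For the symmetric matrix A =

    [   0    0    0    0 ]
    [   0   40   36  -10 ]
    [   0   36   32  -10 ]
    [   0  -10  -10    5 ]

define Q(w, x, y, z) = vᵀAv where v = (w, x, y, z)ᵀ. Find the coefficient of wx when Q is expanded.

The coefficient of wx is A[1,2] + A[2,1] = 2·0 = 0.

0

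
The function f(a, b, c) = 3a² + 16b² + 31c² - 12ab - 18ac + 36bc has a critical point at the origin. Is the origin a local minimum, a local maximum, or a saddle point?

local minimum

The Hessian at the origin is H = [[6, -12, -18], [-12, 32, 36], [-18, 36, 62]].
Row-reducing H symmetrically gives the diagonal entries 6, 8, 8.
That gives 3 positive pivots.
H is positive definite, so the origin is a strict local minimum.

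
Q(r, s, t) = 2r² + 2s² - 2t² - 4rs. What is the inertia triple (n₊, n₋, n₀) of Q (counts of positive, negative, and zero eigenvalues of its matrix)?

Write A = [[2, -2, 0], [-2, 2, 0], [0, 0, -2]].
Applying the same elementary operations to the rows and columns of A produces a congruent diagonal matrix with entries 2, 0, -2.
That gives 1 positive, 1 negative, 1 zero pivots.

(1, 1, 1)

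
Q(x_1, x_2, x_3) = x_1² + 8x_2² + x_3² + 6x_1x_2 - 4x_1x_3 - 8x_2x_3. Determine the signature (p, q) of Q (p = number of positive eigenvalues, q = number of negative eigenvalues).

Write A = [[1, 3, -2], [3, 8, -4], [-2, -4, 1]].
Congruent diagonalization of A (simultaneous row and column reduction) yields pivots 1, -1, 1.
So there are 2 positive, 1 negative pivots.

(2, 1)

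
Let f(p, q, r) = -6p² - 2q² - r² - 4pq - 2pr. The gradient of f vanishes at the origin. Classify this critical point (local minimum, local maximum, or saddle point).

The Hessian at the origin is H = [[-12, -4, -2], [-4, -4, 0], [-2, 0, -2]].
Row-reducing H symmetrically gives the diagonal entries -12, -8/3, -3/2.
That gives 3 negative pivots.
H is negative definite, so the origin is a strict local maximum.

local maximum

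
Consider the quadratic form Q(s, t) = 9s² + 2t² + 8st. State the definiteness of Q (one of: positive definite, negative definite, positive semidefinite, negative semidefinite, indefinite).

The associated matrix is A = [[9, 4], [4, 2]].
Congruent diagonalization of A (simultaneous row and column reduction) yields pivots 9, 2/9.
That gives 2 positive pivots.
Hence Q is positive definite.

positive definite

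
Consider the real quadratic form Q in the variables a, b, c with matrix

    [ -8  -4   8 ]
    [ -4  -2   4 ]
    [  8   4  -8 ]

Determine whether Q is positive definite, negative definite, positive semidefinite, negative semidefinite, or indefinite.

negative semidefinite

Congruent diagonalization of A (simultaneous row and column reduction) yields pivots -8, 0, 0.
So there are 1 negative, 2 zero pivots.
Hence Q is negative semidefinite.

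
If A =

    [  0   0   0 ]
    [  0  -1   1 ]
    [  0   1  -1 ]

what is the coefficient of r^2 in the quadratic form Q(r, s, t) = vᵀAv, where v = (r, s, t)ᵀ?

The coefficient of r^2 is the diagonal entry A[1,1] = 0.

0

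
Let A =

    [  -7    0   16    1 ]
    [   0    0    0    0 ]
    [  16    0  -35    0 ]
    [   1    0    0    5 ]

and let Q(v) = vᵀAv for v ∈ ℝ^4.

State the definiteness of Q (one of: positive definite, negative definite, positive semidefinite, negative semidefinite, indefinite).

indefinite

Row-reducing A symmetrically gives the diagonal entries -7, 0, 11/7, 20/11.
Counting signs: 2 positive, 1 negative, 1 zero.
Hence Q is indefinite.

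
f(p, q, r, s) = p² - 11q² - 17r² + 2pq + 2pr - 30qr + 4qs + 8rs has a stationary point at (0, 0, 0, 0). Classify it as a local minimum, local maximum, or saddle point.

The Hessian at the origin is H = [[2, 2, 2, 0], [2, -22, -30, 4], [2, -30, -34, 8], [0, 4, 8, 0]].
An LDLᵀ factorisation of H has diagonal entries 2, -24, 20/3, -2/5.
That gives 2 positive, 2 negative pivots.
H is indefinite, so the origin is a saddle point.

saddle point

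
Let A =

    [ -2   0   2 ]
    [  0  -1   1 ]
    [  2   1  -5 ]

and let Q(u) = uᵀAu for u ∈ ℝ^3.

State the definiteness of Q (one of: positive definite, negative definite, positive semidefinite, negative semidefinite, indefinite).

negative definite

Applying the same elementary operations to the rows and columns of A produces a congruent diagonal matrix with entries -2, -1, -2.
So there are 3 negative pivots.
Hence Q is negative definite.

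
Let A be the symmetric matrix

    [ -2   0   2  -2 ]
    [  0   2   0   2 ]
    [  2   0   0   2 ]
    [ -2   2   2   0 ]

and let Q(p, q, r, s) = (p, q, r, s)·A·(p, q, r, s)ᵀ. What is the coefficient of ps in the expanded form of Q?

The coefficient of ps is A[1,4] + A[4,1] = 2·(-2) = -4.

-4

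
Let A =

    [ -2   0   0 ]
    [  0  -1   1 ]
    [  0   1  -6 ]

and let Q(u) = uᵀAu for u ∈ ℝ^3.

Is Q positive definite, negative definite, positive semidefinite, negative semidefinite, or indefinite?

Applying the same elementary operations to the rows and columns of A produces a congruent diagonal matrix with entries -2, -1, -5.
So there are 3 negative pivots.
Hence Q is negative definite.

negative definite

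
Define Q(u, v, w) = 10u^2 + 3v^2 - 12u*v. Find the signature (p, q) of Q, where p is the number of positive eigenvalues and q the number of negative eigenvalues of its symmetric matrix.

Write A = [[10, -6, 0], [-6, 3, 0], [0, 0, 0]].
Applying the same elementary operations to the rows and columns of A produces a congruent diagonal matrix with entries 10, -3/5, 0.
Counting signs: 1 positive, 1 negative, 1 zero.

(1, 1)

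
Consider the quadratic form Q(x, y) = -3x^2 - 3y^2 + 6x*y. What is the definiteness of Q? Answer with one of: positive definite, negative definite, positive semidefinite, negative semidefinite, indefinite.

negative semidefinite

The symmetric matrix is A = [[-3, 3], [3, -3]].
Row-reducing A symmetrically gives the diagonal entries -3, 0.
Counting signs: 1 negative, 1 zero.
Hence Q is negative semidefinite.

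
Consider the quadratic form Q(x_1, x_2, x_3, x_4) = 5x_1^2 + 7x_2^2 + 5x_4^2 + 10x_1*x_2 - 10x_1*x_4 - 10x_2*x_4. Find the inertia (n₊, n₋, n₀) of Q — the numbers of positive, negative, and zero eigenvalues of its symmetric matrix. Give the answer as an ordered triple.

(2, 0, 2)

The associated matrix is A = [[5, 5, 0, -5], [5, 7, 0, -5], [0, 0, 0, 0], [-5, -5, 0, 5]].
Symmetric row and column elimination reduces A to a congruent diagonal form with pivots 5, 2, 0, 0.
That gives 2 positive, 2 zero pivots.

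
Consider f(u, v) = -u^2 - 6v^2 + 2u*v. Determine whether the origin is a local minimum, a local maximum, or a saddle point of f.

The Hessian at the origin is H = [[-2, 2], [2, -12]].
det H = -2·-12 − (2)² = 20 > 0 and H[1,1] = -2 < 0, so H is negative definite.
Therefore the origin is a local maximum.

local maximum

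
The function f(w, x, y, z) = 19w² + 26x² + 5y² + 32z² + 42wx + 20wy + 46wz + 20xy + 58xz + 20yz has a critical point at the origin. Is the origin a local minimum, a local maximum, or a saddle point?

saddle point

The Hessian at the origin is H = [[38, 42, 20, 46], [42, 52, 20, 58], [20, 20, 10, 20], [46, 58, 20, 64]].
Row-reducing H symmetrically gives the diagonal entries 38, 106/19, -70/53, 6/7.
So there are 3 positive, 1 negative pivots.
H is indefinite, so the origin is a saddle point.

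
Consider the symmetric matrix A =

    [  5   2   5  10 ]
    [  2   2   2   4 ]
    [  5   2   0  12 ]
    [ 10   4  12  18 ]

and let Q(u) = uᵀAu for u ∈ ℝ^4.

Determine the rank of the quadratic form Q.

4

Row-reducing A symmetrically gives the diagonal entries 5, 6/5, -5, -6/5.
Counting signs: 2 positive, 2 negative.
The rank is the number of nonzero pivots: 4.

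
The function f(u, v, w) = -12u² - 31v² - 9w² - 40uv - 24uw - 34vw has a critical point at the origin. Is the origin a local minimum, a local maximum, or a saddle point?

saddle point

The Hessian at the origin is H = [[-24, -40, -24], [-40, -62, -34], [-24, -34, -18]].
Congruent diagonalization of H (simultaneous row and column reduction) yields pivots -24, 14/3, -12/7.
Counting signs: 1 positive, 2 negative.
H is indefinite, so the origin is a saddle point.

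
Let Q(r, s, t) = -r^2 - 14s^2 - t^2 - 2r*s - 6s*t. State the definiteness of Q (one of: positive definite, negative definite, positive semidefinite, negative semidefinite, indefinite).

negative definite

The symmetric matrix of Q is A = [[-1, -1, 0], [-1, -14, -3], [0, -3, -1]].
Leading principal minors: Δ_1 = -1, Δ_2 = 13, Δ_3 = -4.
The signs alternate starting with Δ_1 < 0, so by Sylvester's criterion Q is negative definite.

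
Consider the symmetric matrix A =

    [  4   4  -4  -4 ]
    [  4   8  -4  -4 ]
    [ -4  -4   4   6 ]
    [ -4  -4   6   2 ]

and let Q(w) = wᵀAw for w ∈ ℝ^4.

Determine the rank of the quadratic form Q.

Row reduction of A gives 4 nonzero rows, so rank A = 4.

4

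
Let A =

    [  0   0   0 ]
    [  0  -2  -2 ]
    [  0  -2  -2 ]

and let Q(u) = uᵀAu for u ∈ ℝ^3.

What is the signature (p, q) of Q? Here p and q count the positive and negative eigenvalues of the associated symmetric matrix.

Congruent diagonalization of A (simultaneous row and column reduction) yields pivots 0, -2, 0.
So there are 1 negative, 2 zero pivots.

(0, 1)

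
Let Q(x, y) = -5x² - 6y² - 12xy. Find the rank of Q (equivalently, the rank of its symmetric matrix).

The symmetric matrix is A = [[-5, -6], [-6, -6]].
Row-reducing A symmetrically gives the diagonal entries -5, 6/5.
So there are 1 positive, 1 negative pivots.
The rank is the number of nonzero pivots: 2.

2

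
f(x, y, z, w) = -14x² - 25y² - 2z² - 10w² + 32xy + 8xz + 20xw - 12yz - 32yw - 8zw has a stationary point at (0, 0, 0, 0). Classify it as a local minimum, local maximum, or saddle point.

The Hessian at the origin is H = [[-28, 32, 8, 20], [32, -50, -12, -32], [8, -12, -4, -8], [20, -32, -8, -20]].
An LDLᵀ factorisation of H has diagonal entries -28, -94/7, -52/47, 8/13.
That gives 1 positive, 3 negative pivots.
H is indefinite, so the origin is a saddle point.

saddle point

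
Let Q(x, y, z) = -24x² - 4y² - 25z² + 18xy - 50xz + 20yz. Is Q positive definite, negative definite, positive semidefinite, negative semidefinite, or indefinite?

The symmetric matrix is A = [[-24, 9, -25], [9, -4, 10], [-25, 10, -25]].
Symmetric row and column elimination reduces A to a congruent diagonal form with pivots -24, -5/8, 5/3.
That gives 1 positive, 2 negative pivots.
Hence Q is indefinite.

indefinite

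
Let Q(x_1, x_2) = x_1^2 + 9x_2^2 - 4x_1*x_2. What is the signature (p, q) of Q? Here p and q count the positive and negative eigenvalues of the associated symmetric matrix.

Write A = [[1, -2], [-2, 9]].
Applying the same elementary operations to the rows and columns of A produces a congruent diagonal matrix with entries 1, 5.
So there are 2 positive pivots.

(2, 0)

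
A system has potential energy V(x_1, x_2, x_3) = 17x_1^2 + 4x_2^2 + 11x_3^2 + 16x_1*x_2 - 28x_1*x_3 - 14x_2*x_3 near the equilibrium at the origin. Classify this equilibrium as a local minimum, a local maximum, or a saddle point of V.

saddle point

The Hessian at the origin is H = [[34, 16, -28], [16, 8, -14], [-28, -14, 22]].
Congruent diagonalization of H (simultaneous row and column reduction) yields pivots 34, 8/17, -5/2.
So there are 2 positive, 1 negative pivots.
H is indefinite, so the origin is a saddle point.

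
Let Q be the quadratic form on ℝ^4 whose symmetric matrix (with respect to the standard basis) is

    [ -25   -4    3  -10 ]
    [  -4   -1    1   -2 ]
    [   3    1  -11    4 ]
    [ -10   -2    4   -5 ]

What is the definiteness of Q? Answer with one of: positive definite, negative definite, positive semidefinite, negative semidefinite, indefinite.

Congruent diagonalization of A (simultaneous row and column reduction) yields pivots -25, -9/25, -89/9, -5/89.
Counting signs: 4 negative.
Hence Q is negative definite.

negative definite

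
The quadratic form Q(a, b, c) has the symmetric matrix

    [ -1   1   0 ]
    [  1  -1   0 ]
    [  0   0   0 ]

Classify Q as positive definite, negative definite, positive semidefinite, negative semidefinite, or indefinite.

Applying the same elementary operations to the rows and columns of A produces a congruent diagonal matrix with entries -1, 0, 0.
Counting signs: 1 negative, 2 zero.
Hence Q is negative semidefinite.

negative semidefinite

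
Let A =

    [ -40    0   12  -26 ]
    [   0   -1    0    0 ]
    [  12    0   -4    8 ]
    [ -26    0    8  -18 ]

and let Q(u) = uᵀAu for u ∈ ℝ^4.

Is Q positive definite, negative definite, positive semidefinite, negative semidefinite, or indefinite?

Row-reducing A symmetrically gives the diagonal entries -40, -1, -2/5, -1.
So there are 4 negative pivots.
Hence Q is negative definite.

negative definite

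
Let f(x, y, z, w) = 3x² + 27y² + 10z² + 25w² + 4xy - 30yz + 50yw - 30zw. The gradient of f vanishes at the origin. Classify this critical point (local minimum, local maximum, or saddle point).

The Hessian at the origin is H = [[6, 4, 0, 0], [4, 54, -30, 50], [0, -30, 20, -30], [0, 50, -30, 50]].
An LDLᵀ factorisation of H has diagonal entries 6, 154/3, 190/77, 20/19.
Counting signs: 4 positive.
H is positive definite, so the origin is a strict local minimum.

local minimum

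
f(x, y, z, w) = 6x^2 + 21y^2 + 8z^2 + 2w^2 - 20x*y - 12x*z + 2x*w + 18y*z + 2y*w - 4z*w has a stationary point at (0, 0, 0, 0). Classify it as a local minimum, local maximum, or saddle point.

local minimum

The Hessian at the origin is H = [[12, -20, -12, 2], [-20, 42, 18, 2], [-12, 18, 16, -4], [2, 2, -4, 4]].
Row-reducing H symmetrically gives the diagonal entries 12, 26/3, 46/13, 5/23.
Counting signs: 4 positive.
H is positive definite, so the origin is a strict local minimum.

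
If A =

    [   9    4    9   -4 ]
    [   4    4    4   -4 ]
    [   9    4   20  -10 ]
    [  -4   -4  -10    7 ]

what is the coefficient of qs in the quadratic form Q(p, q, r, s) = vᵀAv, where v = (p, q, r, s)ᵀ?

The coefficient of qs is A[2,4] + A[4,2] = 2·(-4) = -8.

-8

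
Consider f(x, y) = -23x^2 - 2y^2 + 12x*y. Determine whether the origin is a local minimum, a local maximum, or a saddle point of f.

The Hessian at the origin is H = [[-46, 12], [12, -4]].
det H = -46·-4 − (12)² = 40 > 0 and H[1,1] = -46 < 0, so H is negative definite.
Therefore the origin is a local maximum.

local maximum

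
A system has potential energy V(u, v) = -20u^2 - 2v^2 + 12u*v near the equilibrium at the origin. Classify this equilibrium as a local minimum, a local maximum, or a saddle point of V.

local maximum

The Hessian at the origin is H = [[-40, 12], [12, -4]].
det H = -40·-4 − (12)² = 16 > 0 and H[1,1] = -40 < 0, so H is negative definite.
Therefore the origin is a local maximum.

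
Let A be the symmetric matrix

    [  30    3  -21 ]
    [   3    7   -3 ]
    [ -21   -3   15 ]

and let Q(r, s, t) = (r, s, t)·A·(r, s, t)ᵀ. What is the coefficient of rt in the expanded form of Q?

-42

The coefficient of rt is A[1,3] + A[3,1] = 2·(-21) = -42.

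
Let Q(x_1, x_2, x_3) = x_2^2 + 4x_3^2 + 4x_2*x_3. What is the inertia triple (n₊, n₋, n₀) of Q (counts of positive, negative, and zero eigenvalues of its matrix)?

Write A = [[0, 0, 0], [0, 1, 2], [0, 2, 4]].
Row-reducing A symmetrically gives the diagonal entries 0, 1, 0.
Counting signs: 1 positive, 2 zero.

(1, 0, 2)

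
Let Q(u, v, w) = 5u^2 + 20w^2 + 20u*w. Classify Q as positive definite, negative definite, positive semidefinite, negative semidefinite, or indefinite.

Write A = [[5, 0, 10], [0, 0, 0], [10, 0, 20]].
Congruent diagonalization of A (simultaneous row and column reduction) yields pivots 5, 0, 0.
Counting signs: 1 positive, 2 zero.
Hence Q is positive semidefinite.

positive semidefinite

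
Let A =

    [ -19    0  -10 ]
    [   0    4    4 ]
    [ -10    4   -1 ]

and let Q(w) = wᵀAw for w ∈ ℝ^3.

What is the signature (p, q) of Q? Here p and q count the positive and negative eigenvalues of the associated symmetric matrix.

Symmetric row and column elimination reduces A to a congruent diagonal form with pivots -19, 4, 5/19.
Counting signs: 2 positive, 1 negative.

(2, 1)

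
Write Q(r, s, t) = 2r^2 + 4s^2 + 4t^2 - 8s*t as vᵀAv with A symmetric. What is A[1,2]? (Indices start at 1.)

The coefficient of r·s in Q is 0. For a symmetric A this equals A[1,2] + A[2,1] = 2·A[1,2].
So A[1,2] = 0/2 = 0.

0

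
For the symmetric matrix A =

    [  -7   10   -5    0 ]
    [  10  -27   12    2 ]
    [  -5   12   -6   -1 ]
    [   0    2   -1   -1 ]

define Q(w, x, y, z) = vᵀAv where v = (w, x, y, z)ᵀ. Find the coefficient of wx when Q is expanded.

20

The coefficient of wx is A[1,2] + A[2,1] = 2·10 = 20.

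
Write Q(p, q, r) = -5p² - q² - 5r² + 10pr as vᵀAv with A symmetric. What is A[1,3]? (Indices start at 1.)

5

The coefficient of p·r in Q is 10. For a symmetric A this equals A[1,3] + A[3,1] = 2·A[1,3].
So A[1,3] = 10/2 = 5.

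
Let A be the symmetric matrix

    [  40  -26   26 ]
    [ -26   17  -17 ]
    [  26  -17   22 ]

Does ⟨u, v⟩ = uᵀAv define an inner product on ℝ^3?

yes

Leading principal minors: Δ_1 = 40, Δ_2 = 4, Δ_3 = 20.
All leading principal minors are positive, so by Sylvester's criterion Q is positive definite.
⟨·,·⟩ is an inner product exactly when A is positive definite.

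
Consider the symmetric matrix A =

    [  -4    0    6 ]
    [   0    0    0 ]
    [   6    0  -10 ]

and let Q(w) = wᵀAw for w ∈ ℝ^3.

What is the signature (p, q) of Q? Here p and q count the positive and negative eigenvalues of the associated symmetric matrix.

Applying the same elementary operations to the rows and columns of A produces a congruent diagonal matrix with entries -4, 0, -1.
Counting signs: 2 negative, 1 zero.

(0, 2)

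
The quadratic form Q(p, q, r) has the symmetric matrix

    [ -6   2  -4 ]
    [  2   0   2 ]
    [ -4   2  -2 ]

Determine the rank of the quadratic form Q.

Applying the same elementary operations to the rows and columns of A produces a congruent diagonal matrix with entries -6, 2/3, 0.
That gives 1 positive, 1 negative, 1 zero pivots.
The rank is the number of nonzero pivots: 2.

2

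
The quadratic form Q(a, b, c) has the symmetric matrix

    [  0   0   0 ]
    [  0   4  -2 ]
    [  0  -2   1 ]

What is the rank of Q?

1

Symmetric row and column elimination reduces A to a congruent diagonal form with pivots 0, 4, 0.
So there are 1 positive, 2 zero pivots.
The rank is the number of nonzero pivots: 1.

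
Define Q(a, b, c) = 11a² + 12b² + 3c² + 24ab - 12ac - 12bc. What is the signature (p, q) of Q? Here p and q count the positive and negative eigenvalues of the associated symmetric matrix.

(1, 1)

The symmetric matrix is A = [[11, 12, -6], [12, 12, -6], [-6, -6, 3]].
Row-reducing A symmetrically gives the diagonal entries 11, -12/11, 0.
So there are 1 positive, 1 negative, 1 zero pivots.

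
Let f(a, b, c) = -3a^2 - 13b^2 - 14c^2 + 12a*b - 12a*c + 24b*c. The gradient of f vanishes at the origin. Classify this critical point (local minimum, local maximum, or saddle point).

local maximum

The Hessian at the origin is H = [[-6, 12, -12], [12, -26, 24], [-12, 24, -28]].
Row-reducing H symmetrically gives the diagonal entries -6, -2, -4.
So there are 3 negative pivots.
H is negative definite, so the origin is a strict local maximum.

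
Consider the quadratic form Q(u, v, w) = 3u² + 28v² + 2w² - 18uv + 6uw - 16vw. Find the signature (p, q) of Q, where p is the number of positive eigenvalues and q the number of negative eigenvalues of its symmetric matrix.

The associated matrix is A = [[3, -9, 3], [-9, 28, -8], [3, -8, 2]].
Symmetric row and column elimination reduces A to a congruent diagonal form with pivots 3, 1, -2.
That gives 2 positive, 1 negative pivots.

(2, 1)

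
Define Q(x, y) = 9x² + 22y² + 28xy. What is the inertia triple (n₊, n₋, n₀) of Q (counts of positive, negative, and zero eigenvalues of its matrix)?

The associated matrix is A = [[9, 14], [14, 22]].
Applying the same elementary operations to the rows and columns of A produces a congruent diagonal matrix with entries 9, 2/9.
That gives 2 positive pivots.

(2, 0, 0)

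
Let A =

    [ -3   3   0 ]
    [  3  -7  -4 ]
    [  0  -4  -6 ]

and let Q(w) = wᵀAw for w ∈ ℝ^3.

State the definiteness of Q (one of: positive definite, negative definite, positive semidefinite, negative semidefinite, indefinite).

An LDLᵀ factorisation of A has diagonal entries -3, -4, -2.
That gives 3 negative pivots.
Hence Q is negative definite.

negative definite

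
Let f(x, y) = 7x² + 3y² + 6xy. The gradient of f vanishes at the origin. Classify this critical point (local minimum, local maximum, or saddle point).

The Hessian at the origin is H = [[14, 6], [6, 6]].
det H = 14·6 − (6)² = 48 > 0 and H[1,1] = 14 > 0, so H is positive definite.
Therefore the origin is a local minimum.

local minimum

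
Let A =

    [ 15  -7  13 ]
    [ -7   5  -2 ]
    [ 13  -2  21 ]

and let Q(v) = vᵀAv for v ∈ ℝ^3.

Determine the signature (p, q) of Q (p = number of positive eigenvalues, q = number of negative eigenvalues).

Symmetric row and column elimination reduces A to a congruent diagonal form with pivots 15, 26/15, 5/26.
Counting signs: 3 positive.

(3, 0)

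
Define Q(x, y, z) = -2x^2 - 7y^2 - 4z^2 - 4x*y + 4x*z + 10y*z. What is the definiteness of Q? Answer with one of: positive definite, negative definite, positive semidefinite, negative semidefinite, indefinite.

negative definite

The symmetric matrix of Q is A = [[-2, -2, 2], [-2, -7, 5], [2, 5, -4]].
Leading principal minors: Δ_1 = -2, Δ_2 = 10, Δ_3 = -2.
The signs alternate starting with Δ_1 < 0, so by Sylvester's criterion Q is negative definite.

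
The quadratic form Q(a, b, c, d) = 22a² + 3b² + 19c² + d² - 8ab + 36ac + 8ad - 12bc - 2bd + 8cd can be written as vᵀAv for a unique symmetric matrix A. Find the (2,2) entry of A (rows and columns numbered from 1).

3

The coefficient of b² in Q is 3, and that is exactly A[2,2].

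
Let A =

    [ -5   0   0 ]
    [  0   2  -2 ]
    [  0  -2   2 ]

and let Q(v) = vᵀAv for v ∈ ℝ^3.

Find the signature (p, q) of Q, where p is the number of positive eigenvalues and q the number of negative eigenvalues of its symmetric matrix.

Symmetric row and column elimination reduces A to a congruent diagonal form with pivots -5, 2, 0.
That gives 1 positive, 1 negative, 1 zero pivots.

(1, 1)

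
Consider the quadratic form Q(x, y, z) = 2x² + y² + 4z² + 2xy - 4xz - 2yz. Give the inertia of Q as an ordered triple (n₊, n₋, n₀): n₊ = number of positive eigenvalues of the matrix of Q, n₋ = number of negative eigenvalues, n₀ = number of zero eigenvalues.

(3, 0, 0)

The associated matrix is A = [[2, 1, -2], [1, 1, -1], [-2, -1, 4]].
Congruent diagonalization of A (simultaneous row and column reduction) yields pivots 2, 1/2, 2.
That gives 3 positive pivots.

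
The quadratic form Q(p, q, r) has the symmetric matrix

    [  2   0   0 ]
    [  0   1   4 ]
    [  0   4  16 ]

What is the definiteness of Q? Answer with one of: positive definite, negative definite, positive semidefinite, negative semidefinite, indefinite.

positive semidefinite

Congruent diagonalization of A (simultaneous row and column reduction) yields pivots 2, 1, 0.
So there are 2 positive, 1 zero pivots.
Hence Q is positive semidefinite.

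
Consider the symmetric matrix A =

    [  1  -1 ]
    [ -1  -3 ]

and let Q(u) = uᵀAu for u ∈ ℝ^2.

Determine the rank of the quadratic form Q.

Row-reducing A symmetrically gives the diagonal entries 1, -4.
So there are 1 positive, 1 negative pivots.
The rank is the number of nonzero pivots: 2.

2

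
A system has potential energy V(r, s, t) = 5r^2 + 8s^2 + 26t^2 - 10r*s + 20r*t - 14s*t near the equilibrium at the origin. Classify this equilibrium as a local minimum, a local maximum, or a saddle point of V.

local minimum

The Hessian at the origin is H = [[10, -10, 20], [-10, 16, -14], [20, -14, 52]].
Applying the same elementary operations to the rows and columns of H produces a congruent diagonal matrix with entries 10, 6, 6.
Counting signs: 3 positive.
H is positive definite, so the origin is a strict local minimum.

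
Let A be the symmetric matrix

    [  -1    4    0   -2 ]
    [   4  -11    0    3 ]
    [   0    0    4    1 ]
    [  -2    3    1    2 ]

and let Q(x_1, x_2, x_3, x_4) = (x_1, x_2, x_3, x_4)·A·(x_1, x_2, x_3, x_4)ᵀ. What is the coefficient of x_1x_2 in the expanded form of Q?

The coefficient of x_1x_2 is A[1,2] + A[2,1] = 2·4 = 8.

8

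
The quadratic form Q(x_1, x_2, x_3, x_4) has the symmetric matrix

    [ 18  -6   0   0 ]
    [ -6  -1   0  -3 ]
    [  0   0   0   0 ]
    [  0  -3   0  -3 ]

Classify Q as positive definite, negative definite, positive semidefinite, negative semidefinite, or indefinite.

Congruent diagonalization of A (simultaneous row and column reduction) yields pivots 18, -3, 0, 0.
So there are 1 positive, 1 negative, 2 zero pivots.
Hence Q is indefinite.

indefinite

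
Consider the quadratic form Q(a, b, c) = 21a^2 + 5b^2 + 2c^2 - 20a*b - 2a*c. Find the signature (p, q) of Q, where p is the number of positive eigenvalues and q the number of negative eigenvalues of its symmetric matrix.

The associated matrix is A = [[21, -10, -1], [-10, 5, 0], [-1, 0, 2]].
Symmetric row and column elimination reduces A to a congruent diagonal form with pivots 21, 5/21, 1.
So there are 3 positive pivots.

(3, 0)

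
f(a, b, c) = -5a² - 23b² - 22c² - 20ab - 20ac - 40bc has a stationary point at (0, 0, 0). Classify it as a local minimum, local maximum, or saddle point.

local maximum

The Hessian at the origin is H = [[-10, -20, -20], [-20, -46, -40], [-20, -40, -44]].
Applying the same elementary operations to the rows and columns of H produces a congruent diagonal matrix with entries -10, -6, -4.
So there are 3 negative pivots.
H is negative definite, so the origin is a strict local maximum.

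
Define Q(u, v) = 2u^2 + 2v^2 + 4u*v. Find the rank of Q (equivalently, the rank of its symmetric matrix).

The associated matrix is A = [[2, 2], [2, 2]].
Applying the same elementary operations to the rows and columns of A produces a congruent diagonal matrix with entries 2, 0.
Counting signs: 1 positive, 1 zero.
The rank is the number of nonzero pivots: 1.

1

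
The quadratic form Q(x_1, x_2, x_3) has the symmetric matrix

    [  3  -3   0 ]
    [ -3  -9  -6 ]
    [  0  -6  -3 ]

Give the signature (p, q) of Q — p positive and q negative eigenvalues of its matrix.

(1, 1)

Row-reducing A symmetrically gives the diagonal entries 3, -12, 0.
Counting signs: 1 positive, 1 negative, 1 zero.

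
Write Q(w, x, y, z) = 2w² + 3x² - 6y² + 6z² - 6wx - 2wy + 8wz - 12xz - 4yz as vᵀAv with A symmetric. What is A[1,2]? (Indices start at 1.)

-3

The coefficient of w·x in Q is -6. For a symmetric A this equals A[1,2] + A[2,1] = 2·A[1,2].
So A[1,2] = -6/2 = -3.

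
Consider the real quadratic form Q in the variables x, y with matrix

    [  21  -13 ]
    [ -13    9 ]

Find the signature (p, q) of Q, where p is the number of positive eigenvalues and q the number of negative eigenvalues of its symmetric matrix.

Symmetric row and column elimination reduces A to a congruent diagonal form with pivots 21, 20/21.
That gives 2 positive pivots.

(2, 0)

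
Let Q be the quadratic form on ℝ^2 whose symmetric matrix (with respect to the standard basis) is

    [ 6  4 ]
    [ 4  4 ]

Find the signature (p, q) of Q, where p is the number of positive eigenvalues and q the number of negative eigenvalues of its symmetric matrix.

(2, 0)

Symmetric row and column elimination reduces A to a congruent diagonal form with pivots 6, 4/3.
That gives 2 positive pivots.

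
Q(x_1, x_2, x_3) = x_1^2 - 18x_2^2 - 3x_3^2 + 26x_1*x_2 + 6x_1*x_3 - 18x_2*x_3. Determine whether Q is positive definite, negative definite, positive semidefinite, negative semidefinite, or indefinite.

The associated matrix is A = [[1, 13, 3], [13, -18, -9], [3, -9, -3]].
An LDLᵀ factorisation of A has diagonal entries 1, -187, 60/187.
So there are 2 positive, 1 negative pivots.
Hence Q is indefinite.

indefinite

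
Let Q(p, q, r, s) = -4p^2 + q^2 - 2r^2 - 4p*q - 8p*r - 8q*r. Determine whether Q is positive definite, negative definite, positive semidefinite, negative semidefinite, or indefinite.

indefinite

The symmetric matrix is A = [[-4, -2, -4, 0], [-2, 1, -4, 0], [-4, -4, -2, 0], [0, 0, 0, 0]].
Applying the same elementary operations to the rows and columns of A produces a congruent diagonal matrix with entries -4, 2, 0, 0.
So there are 1 positive, 1 negative, 2 zero pivots.
Hence Q is indefinite.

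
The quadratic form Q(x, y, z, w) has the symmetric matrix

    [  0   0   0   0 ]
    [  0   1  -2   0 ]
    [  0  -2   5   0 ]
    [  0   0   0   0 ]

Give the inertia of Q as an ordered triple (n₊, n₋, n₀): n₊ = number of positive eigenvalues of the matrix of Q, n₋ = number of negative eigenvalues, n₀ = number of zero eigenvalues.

Congruent diagonalization of A (simultaneous row and column reduction) yields pivots 0, 1, 1, 0.
That gives 2 positive, 2 zero pivots.

(2, 0, 2)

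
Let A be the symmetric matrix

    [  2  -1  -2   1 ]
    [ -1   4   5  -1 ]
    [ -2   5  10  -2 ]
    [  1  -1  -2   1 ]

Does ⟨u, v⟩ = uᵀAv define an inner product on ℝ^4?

yes

Leading principal minors: Δ_1 = 2, Δ_2 = 7, Δ_3 = 24, Δ_4 = 9.
All leading principal minors are positive, so by Sylvester's criterion Q is positive definite.
⟨·,·⟩ is an inner product exactly when A is positive definite.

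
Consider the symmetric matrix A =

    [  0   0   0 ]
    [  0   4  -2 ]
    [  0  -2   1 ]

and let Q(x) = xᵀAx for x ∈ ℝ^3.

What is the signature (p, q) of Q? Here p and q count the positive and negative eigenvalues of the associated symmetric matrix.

Congruent diagonalization of A (simultaneous row and column reduction) yields pivots 0, 4, 0.
Counting signs: 1 positive, 2 zero.

(1, 0)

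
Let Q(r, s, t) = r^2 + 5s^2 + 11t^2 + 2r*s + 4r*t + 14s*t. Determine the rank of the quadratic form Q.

3

The symmetric matrix is A = [[1, 1, 2], [1, 5, 7], [2, 7, 11]].
An LDLᵀ factorisation of A has diagonal entries 1, 4, 3/4.
So there are 3 positive pivots.
The rank is the number of nonzero pivots: 3.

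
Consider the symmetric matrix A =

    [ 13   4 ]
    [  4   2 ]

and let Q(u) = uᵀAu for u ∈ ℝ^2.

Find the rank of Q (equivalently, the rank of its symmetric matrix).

2

An LDLᵀ factorisation of A has diagonal entries 13, 10/13.
That gives 2 positive pivots.
The rank is the number of nonzero pivots: 2.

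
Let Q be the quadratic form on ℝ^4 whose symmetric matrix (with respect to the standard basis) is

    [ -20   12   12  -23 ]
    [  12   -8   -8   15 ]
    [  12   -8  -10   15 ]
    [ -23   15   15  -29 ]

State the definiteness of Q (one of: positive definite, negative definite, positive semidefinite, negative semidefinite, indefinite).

negative definite

Leading principal minors: Δ_1 = -20, Δ_2 = 16, Δ_3 = -32, Δ_4 = 24.
The signs alternate starting with Δ_1 < 0, so by Sylvester's criterion Q is negative definite.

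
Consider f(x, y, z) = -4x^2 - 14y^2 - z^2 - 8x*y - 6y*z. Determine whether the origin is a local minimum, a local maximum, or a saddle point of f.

local maximum

The Hessian at the origin is H = [[-8, -8, 0], [-8, -28, -6], [0, -6, -2]].
Applying the same elementary operations to the rows and columns of H produces a congruent diagonal matrix with entries -8, -20, -1/5.
That gives 3 negative pivots.
H is negative definite, so the origin is a strict local maximum.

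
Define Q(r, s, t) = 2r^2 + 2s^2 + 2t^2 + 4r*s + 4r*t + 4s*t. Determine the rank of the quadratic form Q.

The associated matrix is A = [[2, 2, 2], [2, 2, 2], [2, 2, 2]].
Symmetric row and column elimination reduces A to a congruent diagonal form with pivots 2, 0, 0.
Counting signs: 1 positive, 2 zero.
The rank is the number of nonzero pivots: 1.

1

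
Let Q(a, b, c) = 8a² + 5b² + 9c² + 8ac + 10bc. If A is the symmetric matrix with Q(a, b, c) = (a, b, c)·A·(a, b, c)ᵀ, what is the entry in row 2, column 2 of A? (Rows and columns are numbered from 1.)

5

The coefficient of b² in Q is 5, and that is exactly A[2,2].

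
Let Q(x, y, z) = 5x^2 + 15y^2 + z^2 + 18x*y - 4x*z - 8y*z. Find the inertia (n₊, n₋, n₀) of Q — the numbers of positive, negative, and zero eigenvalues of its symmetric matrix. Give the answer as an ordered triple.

(2, 1, 0)

The symmetric matrix is A = [[5, 9, -2], [9, 15, -4], [-2, -4, 1]].
Congruent diagonalization of A (simultaneous row and column reduction) yields pivots 5, -6/5, 1/3.
So there are 2 positive, 1 negative pivots.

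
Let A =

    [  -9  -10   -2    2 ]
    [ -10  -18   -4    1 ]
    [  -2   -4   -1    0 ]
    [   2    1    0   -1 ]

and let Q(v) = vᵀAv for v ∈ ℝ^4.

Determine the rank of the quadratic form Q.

Symmetric row and column elimination reduces A to a congruent diagonal form with pivots -9, -62/9, -3/31, -1/6.
So there are 4 negative pivots.
The rank is the number of nonzero pivots: 4.

4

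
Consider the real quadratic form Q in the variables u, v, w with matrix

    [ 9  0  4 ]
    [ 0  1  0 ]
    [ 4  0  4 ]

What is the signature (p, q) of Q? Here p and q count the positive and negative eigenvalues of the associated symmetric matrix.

(3, 0)

Congruent diagonalization of A (simultaneous row and column reduction) yields pivots 9, 1, 20/9.
Counting signs: 3 positive.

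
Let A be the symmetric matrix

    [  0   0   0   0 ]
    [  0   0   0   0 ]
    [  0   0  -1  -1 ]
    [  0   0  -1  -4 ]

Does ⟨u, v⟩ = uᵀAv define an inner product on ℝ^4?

no

Symmetric row and column elimination reduces A to a congruent diagonal form with pivots 0, 0, -1, -3.
Counting signs: 2 negative, 2 zero.
Hence Q is negative semidefinite.
⟨·,·⟩ is an inner product exactly when A is positive definite.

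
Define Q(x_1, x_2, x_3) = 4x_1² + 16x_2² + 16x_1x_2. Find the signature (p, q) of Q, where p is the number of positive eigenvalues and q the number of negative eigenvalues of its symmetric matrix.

The symmetric matrix is A = [[4, 8, 0], [8, 16, 0], [0, 0, 0]].
Row-reducing A symmetrically gives the diagonal entries 4, 0, 0.
Counting signs: 1 positive, 2 zero.

(1, 0)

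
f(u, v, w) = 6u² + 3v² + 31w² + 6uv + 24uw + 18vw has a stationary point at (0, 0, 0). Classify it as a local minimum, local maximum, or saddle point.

local minimum

The Hessian at the origin is H = [[12, 6, 24], [6, 6, 18], [24, 18, 62]].
Row-reducing H symmetrically gives the diagonal entries 12, 3, 2.
That gives 3 positive pivots.
H is positive definite, so the origin is a strict local minimum.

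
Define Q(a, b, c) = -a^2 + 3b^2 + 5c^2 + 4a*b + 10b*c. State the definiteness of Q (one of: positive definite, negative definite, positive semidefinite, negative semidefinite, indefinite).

indefinite

The associated matrix is A = [[-1, 2, 0], [2, 3, 5], [0, 5, 5]].
Row-reducing A symmetrically gives the diagonal entries -1, 7, 10/7.
So there are 2 positive, 1 negative pivots.
Hence Q is indefinite.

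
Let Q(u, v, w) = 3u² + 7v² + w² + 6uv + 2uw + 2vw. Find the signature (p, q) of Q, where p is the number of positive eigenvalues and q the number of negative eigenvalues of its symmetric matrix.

Write A = [[3, 3, 1], [3, 7, 1], [1, 1, 1]].
Symmetric row and column elimination reduces A to a congruent diagonal form with pivots 3, 4, 2/3.
That gives 3 positive pivots.

(3, 0)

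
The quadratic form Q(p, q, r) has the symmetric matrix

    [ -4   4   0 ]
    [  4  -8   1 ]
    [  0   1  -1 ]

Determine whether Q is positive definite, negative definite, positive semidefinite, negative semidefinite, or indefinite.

Row-reducing A symmetrically gives the diagonal entries -4, -4, -3/4.
Counting signs: 3 negative.
Hence Q is negative definite.

negative definite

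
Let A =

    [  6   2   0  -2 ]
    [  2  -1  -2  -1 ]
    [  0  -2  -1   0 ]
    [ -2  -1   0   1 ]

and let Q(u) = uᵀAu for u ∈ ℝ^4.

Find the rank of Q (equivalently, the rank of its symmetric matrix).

Symmetric row and column elimination reduces A to a congruent diagonal form with pivots 6, -5/3, 7/5, 2/7.
Counting signs: 3 positive, 1 negative.
The rank is the number of nonzero pivots: 4.

4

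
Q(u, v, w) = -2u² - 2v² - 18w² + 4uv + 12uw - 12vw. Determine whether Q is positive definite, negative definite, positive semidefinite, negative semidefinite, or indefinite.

negative semidefinite

The symmetric matrix is A = [[-2, 2, 6], [2, -2, -6], [6, -6, -18]].
Symmetric row and column elimination reduces A to a congruent diagonal form with pivots -2, 0, 0.
Counting signs: 1 negative, 2 zero.
Hence Q is negative semidefinite.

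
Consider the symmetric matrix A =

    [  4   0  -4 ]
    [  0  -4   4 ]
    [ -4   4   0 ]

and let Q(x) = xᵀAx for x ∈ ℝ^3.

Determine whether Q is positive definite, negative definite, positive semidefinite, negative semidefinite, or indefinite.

indefinite

Congruent diagonalization of A (simultaneous row and column reduction) yields pivots 4, -4, 0.
Counting signs: 1 positive, 1 negative, 1 zero.
Hence Q is indefinite.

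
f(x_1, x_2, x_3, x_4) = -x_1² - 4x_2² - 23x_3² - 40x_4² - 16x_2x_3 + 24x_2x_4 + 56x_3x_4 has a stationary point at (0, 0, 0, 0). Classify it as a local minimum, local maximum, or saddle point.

local maximum

The Hessian at the origin is H = [[-2, 0, 0, 0], [0, -8, -16, 24], [0, -16, -46, 56], [0, 24, 56, -80]].
Symmetric row and column elimination reduces H to a congruent diagonal form with pivots -2, -8, -14, -24/7.
That gives 4 negative pivots.
H is negative definite, so the origin is a strict local maximum.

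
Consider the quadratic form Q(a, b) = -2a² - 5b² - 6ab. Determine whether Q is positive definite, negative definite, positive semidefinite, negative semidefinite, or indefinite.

Write A = [[-2, -3], [-3, -5]].
An LDLᵀ factorisation of A has diagonal entries -2, -1/2.
That gives 2 negative pivots.
Hence Q is negative definite.

negative definite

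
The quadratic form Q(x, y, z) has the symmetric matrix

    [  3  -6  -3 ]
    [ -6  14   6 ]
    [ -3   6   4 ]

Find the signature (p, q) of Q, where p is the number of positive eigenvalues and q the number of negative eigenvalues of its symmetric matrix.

(3, 0)

Symmetric row and column elimination reduces A to a congruent diagonal form with pivots 3, 2, 1.
That gives 3 positive pivots.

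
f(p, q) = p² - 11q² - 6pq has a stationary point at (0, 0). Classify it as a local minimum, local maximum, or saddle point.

The Hessian at the origin is H = [[2, -6], [-6, -22]].
det H = 2·-22 − (-6)² = -80 < 0, so H is indefinite.
Therefore the origin is a saddle point.

saddle point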